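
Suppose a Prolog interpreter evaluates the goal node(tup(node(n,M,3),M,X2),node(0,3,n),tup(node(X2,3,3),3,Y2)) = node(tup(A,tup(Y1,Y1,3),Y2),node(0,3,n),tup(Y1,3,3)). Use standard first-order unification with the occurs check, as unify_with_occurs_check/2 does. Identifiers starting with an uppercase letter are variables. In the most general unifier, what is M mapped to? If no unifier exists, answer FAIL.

Decompose node/3: tup(node(n,M,3),M,X2) = tup(A,tup(Y1,Y1,3),Y2),  node(0,3,n) = node(0,3,n),  tup(node(X2,3,3),3,Y2) = tup(Y1,3,3).
Decompose tup/3: node(n,M,3) = A,  M = tup(Y1,Y1,3),  X2 = Y2.
Bind A := node(n,M,3); no other remaining equation mentions A.
Bind M := tup(Y1,Y1,3); no other remaining equation mentions M. Substituting into the earlier binding gives A := node(n,tup(Y1,Y1,3),3).
Bind X2 := Y2; substituting into the one remaining equation that mentions X2 gives: tup(node(Y2,3,3),3,Y2) = tup(Y1,3,3).
Delete trivial equation node(0,3,n) = node(0,3,n).
Decompose tup/3: node(Y2,3,3) = Y1,  3 = 3,  Y2 = 3.
Bind Y1 := node(Y2,3,3); no other remaining equation mentions Y1. Substituting into the earlier bindings gives A := node(n,tup(node(Y2,3,3),node(Y2,3,3),3),3), M := tup(node(Y2,3,3),node(Y2,3,3),3).
Delete trivial equation 3 = 3.
Bind Y2 := 3. Substituting into the earlier bindings gives A := node(n,tup(node(3,3,3),node(3,3,3),3),3), M := tup(node(3,3,3),node(3,3,3),3), X2 := 3, Y1 := node(3,3,3).
MGU = { A -> node(n,tup(node(3,3,3),node(3,3,3),3),3), M -> tup(node(3,3,3),node(3,3,3),3), X2 -> 3, Y1 -> node(3,3,3), Y2 -> 3 }, so M -> tup(node(3,3,3),node(3,3,3),3).

tup(node(3,3,3),node(3,3,3),3)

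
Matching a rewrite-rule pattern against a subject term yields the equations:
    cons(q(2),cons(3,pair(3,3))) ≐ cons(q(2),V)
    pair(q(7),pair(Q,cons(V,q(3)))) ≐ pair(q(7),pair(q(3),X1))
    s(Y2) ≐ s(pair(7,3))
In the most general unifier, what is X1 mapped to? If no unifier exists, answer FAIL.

cons(cons(3,pair(3,3)),q(3))

Decompose cons/2: q(2) ≐ q(2),  cons(3,pair(3,3)) ≐ V.
Delete trivial equation q(2) ≐ q(2).
Bind V := cons(3,pair(3,3)); substituting into the one remaining equation that mentions V gives: pair(q(7),pair(Q,cons(cons(3,pair(3,3)),q(3)))) ≐ pair(q(7),pair(q(3),X1)).
Decompose pair/2: q(7) ≐ q(7),  pair(Q,cons(cons(3,pair(3,3)),q(3))) ≐ pair(q(3),X1).
Delete trivial equation q(7) ≐ q(7).
Decompose pair/2: Q ≐ q(3),  cons(cons(3,pair(3,3)),q(3)) ≐ X1.
Bind Q := q(3); no other remaining equation mentions Q.
Bind X1 := cons(cons(3,pair(3,3)),q(3)); no other remaining equation mentions X1.
Decompose s/1: Y2 ≐ pair(7,3).
Bind Y2 := pair(7,3).
MGU = { V := cons(3,pair(3,3)), Q := q(3), X1 := cons(cons(3,pair(3,3)),q(3)), Y2 := pair(7,3) }, so X1 := cons(cons(3,pair(3,3)),q(3)).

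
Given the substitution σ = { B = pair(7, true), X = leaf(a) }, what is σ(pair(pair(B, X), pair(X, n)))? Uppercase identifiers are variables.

pair(pair(pair(7, true), leaf(a)), pair(leaf(a), n))

Replace each occurrence of B with pair(7, true).
Replace each occurrence of X with leaf(a).
Result: pair(pair(pair(7, true), leaf(a)), pair(leaf(a), n)).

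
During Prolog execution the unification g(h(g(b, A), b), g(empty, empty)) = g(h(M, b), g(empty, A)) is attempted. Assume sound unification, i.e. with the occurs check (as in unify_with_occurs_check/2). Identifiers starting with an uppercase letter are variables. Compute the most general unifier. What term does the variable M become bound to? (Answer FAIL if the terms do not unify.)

Decompose g/2: h(g(b, A), b) = h(M, b),  g(empty, empty) = g(empty, A).
Decompose h/2: g(b, A) = M,  b = b.
Bind M := g(b, A); no other remaining equation mentions M.
Delete trivial equation b = b.
Decompose g/2: empty = empty,  empty = A.
Delete trivial equation empty = empty.
Bind A := empty. Substituting into the earlier binding gives M := g(b, empty).
MGU = { M -> g(b, empty), A -> empty }, so M -> g(b, empty).

g(b, empty)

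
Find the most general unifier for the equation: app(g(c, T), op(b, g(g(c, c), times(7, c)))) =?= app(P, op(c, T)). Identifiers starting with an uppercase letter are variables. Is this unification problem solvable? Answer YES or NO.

NO

Decompose app/2: g(c, T) =?= P,  op(b, g(g(c, c), times(7, c))) =?= op(c, T).
Bind P := g(c, T); no other remaining equation mentions P.
Decompose op/2: b =?= c,  g(g(c, c), times(7, c)) =?= T.
Clash: constants b and c differ; no unifier exists.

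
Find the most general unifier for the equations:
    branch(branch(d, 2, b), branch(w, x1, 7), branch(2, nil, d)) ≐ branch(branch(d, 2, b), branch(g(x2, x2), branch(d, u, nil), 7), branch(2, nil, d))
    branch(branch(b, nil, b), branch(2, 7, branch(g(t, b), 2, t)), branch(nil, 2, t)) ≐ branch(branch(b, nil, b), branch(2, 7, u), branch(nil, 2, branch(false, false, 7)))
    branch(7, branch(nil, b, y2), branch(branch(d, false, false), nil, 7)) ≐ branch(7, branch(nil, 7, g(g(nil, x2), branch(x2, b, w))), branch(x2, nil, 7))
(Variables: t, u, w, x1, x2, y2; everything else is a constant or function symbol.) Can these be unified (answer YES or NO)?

Decompose branch/3: branch(d, 2, b) ≐ branch(d, 2, b),  branch(w, x1, 7) ≐ branch(g(x2, x2), branch(d, u, nil), 7),  branch(2, nil, d) ≐ branch(2, nil, d).
Delete trivial equation branch(d, 2, b) ≐ branch(d, 2, b).
Decompose branch/3: w ≐ g(x2, x2),  x1 ≐ branch(d, u, nil),  7 ≐ 7.
Bind w := g(x2, x2); substituting into the one remaining equation that mentions w gives: branch(7, branch(nil, b, y2), branch(branch(d, false, false), nil, 7)) ≐ branch(7, branch(nil, 7, g(g(nil, x2), branch(x2, b, g(x2, x2)))), branch(x2, nil, 7)).
Bind x1 := branch(d, u, nil); no other remaining equation mentions x1.
Delete trivial equation 7 ≐ 7.
Delete trivial equation branch(2, nil, d) ≐ branch(2, nil, d).
Decompose branch/3: branch(b, nil, b) ≐ branch(b, nil, b),  branch(2, 7, branch(g(t, b), 2, t)) ≐ branch(2, 7, u),  branch(nil, 2, t) ≐ branch(nil, 2, branch(false, false, 7)).
Delete trivial equation branch(b, nil, b) ≐ branch(b, nil, b).
Decompose branch/3: 2 ≐ 2,  7 ≐ 7,  branch(g(t, b), 2, t) ≐ u.
Delete trivial equation 2 ≐ 2.
Delete trivial equation 7 ≐ 7.
Bind u := branch(g(t, b), 2, t); no other remaining equation mentions u. Substituting into the earlier binding gives x1 := branch(d, branch(g(t, b), 2, t), nil).
Decompose branch/3: nil ≐ nil,  2 ≐ 2,  t ≐ branch(false, false, 7).
Delete trivial equation nil ≐ nil.
Delete trivial equation 2 ≐ 2.
Bind t := branch(false, false, 7); no other remaining equation mentions t. Substituting into the earlier bindings gives x1 := branch(d, branch(g(branch(false, false, 7), b), 2, branch(false, false, 7)), nil), u := branch(g(branch(false, false, 7), b), 2, branch(false, false, 7)).
Decompose branch/3: 7 ≐ 7,  branch(nil, b, y2) ≐ branch(nil, 7, g(g(nil, x2), branch(x2, b, g(x2, x2)))),  branch(branch(d, false, false), nil, 7) ≐ branch(x2, nil, 7).
Delete trivial equation 7 ≐ 7.
Decompose branch/3: nil ≐ nil,  b ≐ 7,  y2 ≐ g(g(nil, x2), branch(x2, b, g(x2, x2))).
Delete trivial equation nil ≐ nil.
Clash: constants b and 7 differ; no unifier exists.

NO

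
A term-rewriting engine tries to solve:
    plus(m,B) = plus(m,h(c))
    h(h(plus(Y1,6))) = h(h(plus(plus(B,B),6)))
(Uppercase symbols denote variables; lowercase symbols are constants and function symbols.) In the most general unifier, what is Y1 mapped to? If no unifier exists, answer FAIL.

Decompose plus/2: m = m,  B = h(c).
Delete trivial equation m = m.
Bind B := h(c); substituting into the remaining equation gives: h(h(plus(Y1,6))) = h(h(plus(plus(h(c),h(c)),6))).
Decompose h/1: h(plus(Y1,6)) = h(plus(plus(h(c),h(c)),6)).
Decompose h/1: plus(Y1,6) = plus(plus(h(c),h(c)),6).
Decompose plus/2: Y1 = plus(h(c),h(c)),  6 = 6.
Bind Y1 := plus(h(c),h(c)); no other remaining equation mentions Y1.
Delete trivial equation 6 = 6.
MGU = { B ↦ h(c), Y1 ↦ plus(h(c),h(c)) }, so Y1 ↦ plus(h(c),h(c)).

plus(h(c),h(c))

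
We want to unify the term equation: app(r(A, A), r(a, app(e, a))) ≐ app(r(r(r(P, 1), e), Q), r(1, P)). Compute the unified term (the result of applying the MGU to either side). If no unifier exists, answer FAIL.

FAIL

Decompose app/2: r(A, A) ≐ r(r(r(P, 1), e), Q),  r(a, app(e, a)) ≐ r(1, P).
Decompose r/2: A ≐ r(r(P, 1), e),  A ≐ Q.
Bind A := r(r(P, 1), e); substituting into the one remaining equation that mentions A gives: r(r(P, 1), e) ≐ Q.
Bind Q := r(r(P, 1), e); no other remaining equation mentions Q.
Decompose r/2: a ≐ 1,  app(e, a) ≐ P.
Clash: constants a and 1 differ; no unifier exists.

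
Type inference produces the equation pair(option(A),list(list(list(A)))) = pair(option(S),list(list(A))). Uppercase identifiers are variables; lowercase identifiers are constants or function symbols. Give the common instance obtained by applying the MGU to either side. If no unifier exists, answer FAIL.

Decompose pair/2: option(A) = option(S),  list(list(list(A))) = list(list(A)).
Decompose option/1: A = S.
Bind A := S; substituting into the remaining equation gives: list(list(list(S))) = list(list(S)).
Decompose list/1: list(list(S)) = list(S).
Decompose list/1: list(S) = S.
Occurs check fails: S occurs in list(S); the equation S = list(S) has no finite solution.

FAIL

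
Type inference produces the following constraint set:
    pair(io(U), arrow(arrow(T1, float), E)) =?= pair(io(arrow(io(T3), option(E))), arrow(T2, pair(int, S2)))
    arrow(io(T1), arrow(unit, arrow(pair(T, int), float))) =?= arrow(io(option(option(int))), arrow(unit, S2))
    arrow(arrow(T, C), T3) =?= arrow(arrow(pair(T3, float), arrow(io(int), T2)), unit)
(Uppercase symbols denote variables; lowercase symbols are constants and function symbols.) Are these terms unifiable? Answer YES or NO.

YES

Decompose pair/2: io(U) =?= io(arrow(io(T3), option(E))),  arrow(arrow(T1, float), E) =?= arrow(T2, pair(int, S2)).
Decompose io/1: U =?= arrow(io(T3), option(E)).
Bind U := arrow(io(T3), option(E)); no other remaining equation mentions U.
Decompose arrow/2: arrow(T1, float) =?= T2,  E =?= pair(int, S2).
Bind T2 := arrow(T1, float); substituting into the one remaining equation that mentions T2 gives: arrow(arrow(T, C), T3) =?= arrow(arrow(pair(T3, float), arrow(io(int), arrow(T1, float))), unit).
Bind E := pair(int, S2); no other remaining equation mentions E. Substituting into the earlier binding gives U := arrow(io(T3), option(pair(int, S2))).
Decompose arrow/2: io(T1) =?= io(option(option(int))),  arrow(unit, arrow(pair(T, int), float)) =?= arrow(unit, S2).
Decompose io/1: T1 =?= option(option(int)).
Bind T1 := option(option(int)); substituting into the one remaining equation that mentions T1 gives: arrow(arrow(T, C), T3) =?= arrow(arrow(pair(T3, float), arrow(io(int), arrow(option(option(int)), float))), unit). Substituting into the earlier binding gives T2 := arrow(option(option(int)), float).
Decompose arrow/2: unit =?= unit,  arrow(pair(T, int), float) =?= S2.
Delete trivial equation unit =?= unit.
Bind S2 := arrow(pair(T, int), float); no other remaining equation mentions S2. Substituting into the earlier bindings gives U := arrow(io(T3), option(pair(int, arrow(pair(T, int), float)))), E := pair(int, arrow(pair(T, int), float)).
Decompose arrow/2: arrow(T, C) =?= arrow(pair(T3, float), arrow(io(int), arrow(option(option(int)), float))),  T3 =?= unit.
Decompose arrow/2: T =?= pair(T3, float),  C =?= arrow(io(int), arrow(option(option(int)), float)).
Bind T := pair(T3, float); no other remaining equation mentions T. Substituting into the earlier bindings gives U := arrow(io(T3), option(pair(int, arrow(pair(pair(T3, float), int), float)))), E := pair(int, arrow(pair(pair(T3, float), int), float)), S2 := arrow(pair(pair(T3, float), int), float).
Bind C := arrow(io(int), arrow(option(option(int)), float)); no other remaining equation mentions C.
Bind T3 := unit. Substituting into the earlier bindings gives U := arrow(io(unit), option(pair(int, arrow(pair(pair(unit, float), int), float)))), E := pair(int, arrow(pair(pair(unit, float), int), float)), S2 := arrow(pair(pair(unit, float), int), float), T := pair(unit, float).
No equations remain and no clash or occurs-check failure arose, so a unifier exists.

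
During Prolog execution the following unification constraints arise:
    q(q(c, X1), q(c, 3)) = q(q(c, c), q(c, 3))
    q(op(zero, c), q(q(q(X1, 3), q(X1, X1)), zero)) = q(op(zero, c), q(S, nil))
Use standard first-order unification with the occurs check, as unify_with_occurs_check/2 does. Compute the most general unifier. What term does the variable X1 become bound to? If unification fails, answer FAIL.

Decompose q/2: q(c, X1) = q(c, c),  q(c, 3) = q(c, 3).
Decompose q/2: c = c,  X1 = c.
Delete trivial equation c = c.
Bind X1 := c; substituting into the one remaining equation that mentions X1 gives: q(op(zero, c), q(q(q(c, 3), q(c, c)), zero)) = q(op(zero, c), q(S, nil)).
Delete trivial equation q(c, 3) = q(c, 3).
Decompose q/2: op(zero, c) = op(zero, c),  q(q(q(c, 3), q(c, c)), zero) = q(S, nil).
Delete trivial equation op(zero, c) = op(zero, c).
Decompose q/2: q(q(c, 3), q(c, c)) = S,  zero = nil.
Bind S := q(q(c, 3), q(c, c)); no other remaining equation mentions S.
Clash: constants zero and nil differ; no unifier exists.

FAIL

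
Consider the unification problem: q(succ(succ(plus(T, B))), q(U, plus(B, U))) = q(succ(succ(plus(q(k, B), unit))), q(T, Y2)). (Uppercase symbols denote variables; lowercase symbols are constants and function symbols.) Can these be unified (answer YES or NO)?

Decompose q/2: succ(succ(plus(T, B))) = succ(succ(plus(q(k, B), unit))),  q(U, plus(B, U)) = q(T, Y2).
Decompose succ/1: succ(plus(T, B)) = succ(plus(q(k, B), unit)).
Decompose succ/1: plus(T, B) = plus(q(k, B), unit).
Decompose plus/2: T = q(k, B),  B = unit.
Bind T := q(k, B); substituting into the one remaining equation that mentions T gives: q(U, plus(B, U)) = q(q(k, B), Y2).
Bind B := unit; substituting into the remaining equation gives: q(U, plus(unit, U)) = q(q(k, unit), Y2). Substituting into the earlier binding gives T := q(k, unit).
Decompose q/2: U = q(k, unit),  plus(unit, U) = Y2.
Bind U := q(k, unit); substituting into the remaining equation gives: plus(unit, q(k, unit)) = Y2.
Bind Y2 := plus(unit, q(k, unit)).
No equations remain and no clash or occurs-check failure arose, so a unifier exists.

YES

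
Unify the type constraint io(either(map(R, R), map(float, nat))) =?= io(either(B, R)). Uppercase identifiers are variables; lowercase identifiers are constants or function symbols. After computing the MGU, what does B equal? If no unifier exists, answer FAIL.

map(map(float, nat), map(float, nat))

Decompose io/1: either(map(R, R), map(float, nat)) =?= either(B, R).
Decompose either/2: map(R, R) =?= B,  map(float, nat) =?= R.
Bind B := map(R, R); no other remaining equation mentions B.
Bind R := map(float, nat). Substituting into the earlier binding gives B := map(map(float, nat), map(float, nat)).
MGU = { B := map(map(float, nat), map(float, nat)), R := map(float, nat) }, so B := map(map(float, nat), map(float, nat)).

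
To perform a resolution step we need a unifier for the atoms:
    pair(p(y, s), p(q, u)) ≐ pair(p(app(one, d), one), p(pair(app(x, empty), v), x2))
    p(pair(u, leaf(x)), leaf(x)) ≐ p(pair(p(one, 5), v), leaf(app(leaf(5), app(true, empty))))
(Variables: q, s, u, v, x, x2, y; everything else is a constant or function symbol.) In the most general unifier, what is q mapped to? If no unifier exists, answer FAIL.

Decompose pair/2: p(y, s) ≐ p(app(one, d), one),  p(q, u) ≐ p(pair(app(x, empty), v), x2).
Decompose p/2: y ≐ app(one, d),  s ≐ one.
Bind y := app(one, d); no other remaining equation mentions y.
Bind s := one; no other remaining equation mentions s.
Decompose p/2: q ≐ pair(app(x, empty), v),  u ≐ x2.
Bind q := pair(app(x, empty), v); no other remaining equation mentions q.
Bind u := x2; substituting into the remaining equation gives: p(pair(x2, leaf(x)), leaf(x)) ≐ p(pair(p(one, 5), v), leaf(app(leaf(5), app(true, empty)))).
Decompose p/2: pair(x2, leaf(x)) ≐ pair(p(one, 5), v),  leaf(x) ≐ leaf(app(leaf(5), app(true, empty))).
Decompose pair/2: x2 ≐ p(one, 5),  leaf(x) ≐ v.
Bind x2 := p(one, 5); no other remaining equation mentions x2. Substituting into the earlier binding gives u := p(one, 5).
Bind v := leaf(x); no other remaining equation mentions v. Substituting into the earlier binding gives q := pair(app(x, empty), leaf(x)).
Decompose leaf/1: x ≐ app(leaf(5), app(true, empty)).
Bind x := app(leaf(5), app(true, empty)). Substituting into the earlier bindings gives q := pair(app(app(leaf(5), app(true, empty)), empty), leaf(app(leaf(5), app(true, empty)))), v := leaf(app(leaf(5), app(true, empty))).
MGU = { y ↦ app(one, d), s ↦ one, q ↦ pair(app(app(leaf(5), app(true, empty)), empty), leaf(app(leaf(5), app(true, empty)))), u ↦ p(one, 5), x2 ↦ p(one, 5), v ↦ leaf(app(leaf(5), app(true, empty))), x ↦ app(leaf(5), app(true, empty)) }, so q ↦ pair(app(app(leaf(5), app(true, empty)), empty), leaf(app(leaf(5), app(true, empty)))).

pair(app(app(leaf(5), app(true, empty)), empty), leaf(app(leaf(5), app(true, empty))))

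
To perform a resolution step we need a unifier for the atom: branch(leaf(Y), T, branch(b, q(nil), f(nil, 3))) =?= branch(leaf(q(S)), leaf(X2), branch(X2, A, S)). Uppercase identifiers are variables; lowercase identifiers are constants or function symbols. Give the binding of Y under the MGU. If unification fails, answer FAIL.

q(f(nil, 3))

Decompose branch/3: leaf(Y) =?= leaf(q(S)),  T =?= leaf(X2),  branch(b, q(nil), f(nil, 3)) =?= branch(X2, A, S).
Decompose leaf/1: Y =?= q(S).
Bind Y := q(S); no other remaining equation mentions Y.
Bind T := leaf(X2); no other remaining equation mentions T.
Decompose branch/3: b =?= X2,  q(nil) =?= A,  f(nil, 3) =?= S.
Bind X2 := b; no other remaining equation mentions X2. Substituting into the earlier binding gives T := leaf(b).
Bind A := q(nil); no other remaining equation mentions A.
Bind S := f(nil, 3). Substituting into the earlier binding gives Y := q(f(nil, 3)).
MGU = { Y ↦ q(f(nil, 3)), T ↦ leaf(b), X2 ↦ b, A ↦ q(nil), S ↦ f(nil, 3) }, so Y ↦ q(f(nil, 3)).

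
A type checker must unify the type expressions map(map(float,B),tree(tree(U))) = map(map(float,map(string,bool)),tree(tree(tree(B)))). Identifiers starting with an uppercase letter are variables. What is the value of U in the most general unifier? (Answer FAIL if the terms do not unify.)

tree(map(string,bool))

Decompose map/2: map(float,B) = map(float,map(string,bool)),  tree(tree(U)) = tree(tree(tree(B))).
Decompose map/2: float = float,  B = map(string,bool).
Delete trivial equation float = float.
Bind B := map(string,bool); substituting into the remaining equation gives: tree(tree(U)) = tree(tree(tree(map(string,bool)))).
Decompose tree/1: tree(U) = tree(tree(map(string,bool))).
Decompose tree/1: U = tree(map(string,bool)).
Bind U := tree(map(string,bool)).
MGU = { B := map(string,bool), U := tree(map(string,bool)) }, so U := tree(map(string,bool)).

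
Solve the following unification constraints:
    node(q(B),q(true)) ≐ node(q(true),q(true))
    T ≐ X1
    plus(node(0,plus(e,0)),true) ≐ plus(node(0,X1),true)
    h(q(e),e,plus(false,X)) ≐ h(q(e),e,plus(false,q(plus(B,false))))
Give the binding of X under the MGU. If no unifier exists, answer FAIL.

q(plus(true,false))

Decompose node/2: q(B) ≐ q(true),  q(true) ≐ q(true).
Decompose q/1: B ≐ true.
Bind B := true; substituting into the one remaining equation that mentions B gives: h(q(e),e,plus(false,X)) ≐ h(q(e),e,plus(false,q(plus(true,false)))).
Delete trivial equation q(true) ≐ q(true).
Bind T := X1; no other remaining equation mentions T.
Decompose plus/2: node(0,plus(e,0)) ≐ node(0,X1),  true ≐ true.
Decompose node/2: 0 ≐ 0,  plus(e,0) ≐ X1.
Delete trivial equation 0 ≐ 0.
Bind X1 := plus(e,0); no other remaining equation mentions X1. Substituting into the earlier binding gives T := plus(e,0).
Delete trivial equation true ≐ true.
Decompose h/3: q(e) ≐ q(e),  e ≐ e,  plus(false,X) ≐ plus(false,q(plus(true,false))).
Delete trivial equation q(e) ≐ q(e).
Delete trivial equation e ≐ e.
Decompose plus/2: false ≐ false,  X ≐ q(plus(true,false)).
Delete trivial equation false ≐ false.
Bind X := q(plus(true,false)).
MGU = { B := true, T := plus(e,0), X1 := plus(e,0), X := q(plus(true,false)) }, so X := q(plus(true,false)).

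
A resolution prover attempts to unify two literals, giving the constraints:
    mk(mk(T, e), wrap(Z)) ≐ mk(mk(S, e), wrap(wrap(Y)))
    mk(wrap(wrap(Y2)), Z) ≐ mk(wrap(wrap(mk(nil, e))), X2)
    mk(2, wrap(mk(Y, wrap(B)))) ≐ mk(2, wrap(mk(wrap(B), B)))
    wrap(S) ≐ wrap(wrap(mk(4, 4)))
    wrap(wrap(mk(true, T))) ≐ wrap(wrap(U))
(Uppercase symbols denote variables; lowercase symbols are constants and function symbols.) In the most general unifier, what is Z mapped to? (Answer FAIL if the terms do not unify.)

Decompose mk/2: mk(T, e) ≐ mk(S, e),  wrap(Z) ≐ wrap(wrap(Y)).
Decompose mk/2: T ≐ S,  e ≐ e.
Bind T := S; substituting into the one remaining equation that mentions T gives: wrap(wrap(mk(true, S))) ≐ wrap(wrap(U)).
Delete trivial equation e ≐ e.
Decompose wrap/1: Z ≐ wrap(Y).
Bind Z := wrap(Y); substituting into the one remaining equation that mentions Z gives: mk(wrap(wrap(Y2)), wrap(Y)) ≐ mk(wrap(wrap(mk(nil, e))), X2).
Decompose mk/2: wrap(wrap(Y2)) ≐ wrap(wrap(mk(nil, e))),  wrap(Y) ≐ X2.
Decompose wrap/1: wrap(Y2) ≐ wrap(mk(nil, e)).
Decompose wrap/1: Y2 ≐ mk(nil, e).
Bind Y2 := mk(nil, e); no other remaining equation mentions Y2.
Bind X2 := wrap(Y); no other remaining equation mentions X2.
Decompose mk/2: 2 ≐ 2,  wrap(mk(Y, wrap(B))) ≐ wrap(mk(wrap(B), B)).
Delete trivial equation 2 ≐ 2.
Decompose wrap/1: mk(Y, wrap(B)) ≐ mk(wrap(B), B).
Decompose mk/2: Y ≐ wrap(B),  wrap(B) ≐ B.
Bind Y := wrap(B); no other remaining equation mentions Y. Substituting into the earlier bindings gives Z := wrap(wrap(B)), X2 := wrap(wrap(B)).
Occurs check fails: B occurs in wrap(B); the equation B ≐ wrap(B) has no finite solution.

FAIL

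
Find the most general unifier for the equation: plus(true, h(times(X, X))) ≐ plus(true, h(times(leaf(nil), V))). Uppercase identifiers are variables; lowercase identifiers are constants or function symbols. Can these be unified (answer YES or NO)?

YES

Decompose plus/2: true ≐ true,  h(times(X, X)) ≐ h(times(leaf(nil), V)).
Delete trivial equation true ≐ true.
Decompose h/1: times(X, X) ≐ times(leaf(nil), V).
Decompose times/2: X ≐ leaf(nil),  X ≐ V.
Bind X := leaf(nil); substituting into the remaining equation gives: leaf(nil) ≐ V.
Bind V := leaf(nil).
No equations remain and no clash or occurs-check failure arose, so a unifier exists.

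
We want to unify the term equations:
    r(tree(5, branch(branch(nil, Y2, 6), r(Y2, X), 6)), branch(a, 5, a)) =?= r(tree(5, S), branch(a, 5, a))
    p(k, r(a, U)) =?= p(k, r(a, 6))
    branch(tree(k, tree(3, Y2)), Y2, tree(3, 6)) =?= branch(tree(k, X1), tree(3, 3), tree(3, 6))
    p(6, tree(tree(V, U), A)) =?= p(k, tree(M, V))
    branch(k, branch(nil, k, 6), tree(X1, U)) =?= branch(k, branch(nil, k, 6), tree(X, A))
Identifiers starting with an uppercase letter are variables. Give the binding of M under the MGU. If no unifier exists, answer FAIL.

Decompose r/2: tree(5, branch(branch(nil, Y2, 6), r(Y2, X), 6)) =?= tree(5, S),  branch(a, 5, a) =?= branch(a, 5, a).
Decompose tree/2: 5 =?= 5,  branch(branch(nil, Y2, 6), r(Y2, X), 6) =?= S.
Delete trivial equation 5 =?= 5.
Bind S := branch(branch(nil, Y2, 6), r(Y2, X), 6); no other remaining equation mentions S.
Delete trivial equation branch(a, 5, a) =?= branch(a, 5, a).
Decompose p/2: k =?= k,  r(a, U) =?= r(a, 6).
Delete trivial equation k =?= k.
Decompose r/2: a =?= a,  U =?= 6.
Delete trivial equation a =?= a.
Bind U := 6; substituting into the 2 remaining equations that mention U gives: p(6, tree(tree(V, 6), A)) =?= p(k, tree(M, V)),  branch(k, branch(nil, k, 6), tree(X1, 6)) =?= branch(k, branch(nil, k, 6), tree(X, A)).
Decompose branch/3: tree(k, tree(3, Y2)) =?= tree(k, X1),  Y2 =?= tree(3, 3),  tree(3, 6) =?= tree(3, 6).
Decompose tree/2: k =?= k,  tree(3, Y2) =?= X1.
Delete trivial equation k =?= k.
Bind X1 := tree(3, Y2); substituting into the one remaining equation that mentions X1 gives: branch(k, branch(nil, k, 6), tree(tree(3, Y2), 6)) =?= branch(k, branch(nil, k, 6), tree(X, A)).
Bind Y2 := tree(3, 3); substituting into the one remaining equation that mentions Y2 gives: branch(k, branch(nil, k, 6), tree(tree(3, tree(3, 3)), 6)) =?= branch(k, branch(nil, k, 6), tree(X, A)). Substituting into the earlier bindings gives S := branch(branch(nil, tree(3, 3), 6), r(tree(3, 3), X), 6), X1 := tree(3, tree(3, 3)).
Delete trivial equation tree(3, 6) =?= tree(3, 6).
Decompose p/2: 6 =?= k,  tree(tree(V, 6), A) =?= tree(M, V).
Clash: constants 6 and k differ; no unifier exists.

FAIL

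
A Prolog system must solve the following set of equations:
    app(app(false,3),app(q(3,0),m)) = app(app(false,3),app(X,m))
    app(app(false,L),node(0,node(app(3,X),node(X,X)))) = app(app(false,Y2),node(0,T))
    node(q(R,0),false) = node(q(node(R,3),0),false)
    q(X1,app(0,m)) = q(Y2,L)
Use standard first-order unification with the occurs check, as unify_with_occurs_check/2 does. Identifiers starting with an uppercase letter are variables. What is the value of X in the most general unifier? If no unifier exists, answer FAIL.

Decompose app/2: app(false,3) = app(false,3),  app(q(3,0),m) = app(X,m).
Delete trivial equation app(false,3) = app(false,3).
Decompose app/2: q(3,0) = X,  m = m.
Bind X := q(3,0); substituting into the one remaining equation that mentions X gives: app(app(false,L),node(0,node(app(3,q(3,0)),node(q(3,0),q(3,0))))) = app(app(false,Y2),node(0,T)).
Delete trivial equation m = m.
Decompose app/2: app(false,L) = app(false,Y2),  node(0,node(app(3,q(3,0)),node(q(3,0),q(3,0)))) = node(0,T).
Decompose app/2: false = false,  L = Y2.
Delete trivial equation false = false.
Bind L := Y2; substituting into the one remaining equation that mentions L gives: q(X1,app(0,m)) = q(Y2,Y2).
Decompose node/2: 0 = 0,  node(app(3,q(3,0)),node(q(3,0),q(3,0))) = T.
Delete trivial equation 0 = 0.
Bind T := node(app(3,q(3,0)),node(q(3,0),q(3,0))); no other remaining equation mentions T.
Decompose node/2: q(R,0) = q(node(R,3),0),  false = false.
Decompose q/2: R = node(R,3),  0 = 0.
Occurs check fails: R occurs in node(R,3); the equation R = node(R,3) has no finite solution.

FAIL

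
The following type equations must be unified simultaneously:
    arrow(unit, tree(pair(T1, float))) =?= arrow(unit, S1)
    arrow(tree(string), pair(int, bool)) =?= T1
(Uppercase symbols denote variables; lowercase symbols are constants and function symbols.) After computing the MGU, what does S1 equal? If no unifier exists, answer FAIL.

Decompose arrow/2: unit =?= unit,  tree(pair(T1, float)) =?= S1.
Delete trivial equation unit =?= unit.
Bind S1 := tree(pair(T1, float)); no other remaining equation mentions S1.
Bind T1 := arrow(tree(string), pair(int, bool)). Substituting into the earlier binding gives S1 := tree(pair(arrow(tree(string), pair(int, bool)), float)).
MGU = { S1 ↦ tree(pair(arrow(tree(string), pair(int, bool)), float)), T1 ↦ arrow(tree(string), pair(int, bool)) }, so S1 ↦ tree(pair(arrow(tree(string), pair(int, bool)), float)).

tree(pair(arrow(tree(string), pair(int, bool)), float))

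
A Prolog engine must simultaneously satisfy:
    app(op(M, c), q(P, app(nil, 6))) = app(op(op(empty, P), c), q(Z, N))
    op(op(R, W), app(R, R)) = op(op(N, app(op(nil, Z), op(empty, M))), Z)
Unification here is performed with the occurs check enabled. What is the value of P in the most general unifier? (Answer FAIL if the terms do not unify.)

Decompose app/2: op(M, c) = op(op(empty, P), c),  q(P, app(nil, 6)) = q(Z, N).
Decompose op/2: M = op(empty, P),  c = c.
Bind M := op(empty, P); substituting into the one remaining equation that mentions M gives: op(op(R, W), app(R, R)) = op(op(N, app(op(nil, Z), op(empty, op(empty, P)))), Z).
Delete trivial equation c = c.
Decompose q/2: P = Z,  app(nil, 6) = N.
Bind P := Z; substituting into the one remaining equation that mentions P gives: op(op(R, W), app(R, R)) = op(op(N, app(op(nil, Z), op(empty, op(empty, Z)))), Z). Substituting into the earlier binding gives M := op(empty, Z).
Bind N := app(nil, 6); substituting into the remaining equation gives: op(op(R, W), app(R, R)) = op(op(app(nil, 6), app(op(nil, Z), op(empty, op(empty, Z)))), Z).
Decompose op/2: op(R, W) = op(app(nil, 6), app(op(nil, Z), op(empty, op(empty, Z)))),  app(R, R) = Z.
Decompose op/2: R = app(nil, 6),  W = app(op(nil, Z), op(empty, op(empty, Z))).
Bind R := app(nil, 6); substituting into the one remaining equation that mentions R gives: app(app(nil, 6), app(nil, 6)) = Z.
Bind W := app(op(nil, Z), op(empty, op(empty, Z))); no other remaining equation mentions W.
Bind Z := app(app(nil, 6), app(nil, 6)). Substituting into the earlier bindings gives M := op(empty, app(app(nil, 6), app(nil, 6))), P := app(app(nil, 6), app(nil, 6)), W := app(op(nil, app(app(nil, 6), app(nil, 6))), op(empty, op(empty, app(app(nil, 6), app(nil, 6))))).
MGU = { M -> op(empty, app(app(nil, 6), app(nil, 6))), P -> app(app(nil, 6), app(nil, 6)), N -> app(nil, 6), R -> app(nil, 6), W -> app(op(nil, app(app(nil, 6), app(nil, 6))), op(empty, op(empty, app(app(nil, 6), app(nil, 6))))), Z -> app(app(nil, 6), app(nil, 6)) }, so P -> app(app(nil, 6), app(nil, 6)).

app(app(nil, 6), app(nil, 6))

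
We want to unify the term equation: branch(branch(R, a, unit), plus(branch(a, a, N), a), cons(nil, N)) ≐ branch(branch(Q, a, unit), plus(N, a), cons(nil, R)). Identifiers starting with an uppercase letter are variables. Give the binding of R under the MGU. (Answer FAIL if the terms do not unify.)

FAIL

Decompose branch/3: branch(R, a, unit) ≐ branch(Q, a, unit),  plus(branch(a, a, N), a) ≐ plus(N, a),  cons(nil, N) ≐ cons(nil, R).
Decompose branch/3: R ≐ Q,  a ≐ a,  unit ≐ unit.
Bind R := Q; substituting into the one remaining equation that mentions R gives: cons(nil, N) ≐ cons(nil, Q).
Delete trivial equation a ≐ a.
Delete trivial equation unit ≐ unit.
Decompose plus/2: branch(a, a, N) ≐ N,  a ≐ a.
Occurs check fails: N occurs in branch(a, a, N); the equation N ≐ branch(a, a, N) has no finite solution.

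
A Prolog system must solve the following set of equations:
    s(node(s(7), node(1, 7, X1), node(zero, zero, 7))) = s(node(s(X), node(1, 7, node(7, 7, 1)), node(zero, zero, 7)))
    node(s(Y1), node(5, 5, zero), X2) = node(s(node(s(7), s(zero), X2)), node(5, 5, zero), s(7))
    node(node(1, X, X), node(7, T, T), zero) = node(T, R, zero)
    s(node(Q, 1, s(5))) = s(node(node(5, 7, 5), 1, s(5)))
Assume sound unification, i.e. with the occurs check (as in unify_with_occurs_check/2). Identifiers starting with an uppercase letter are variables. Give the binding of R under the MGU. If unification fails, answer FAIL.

Decompose s/1: node(s(7), node(1, 7, X1), node(zero, zero, 7)) = node(s(X), node(1, 7, node(7, 7, 1)), node(zero, zero, 7)).
Decompose node/3: s(7) = s(X),  node(1, 7, X1) = node(1, 7, node(7, 7, 1)),  node(zero, zero, 7) = node(zero, zero, 7).
Decompose s/1: 7 = X.
Bind X := 7; substituting into the one remaining equation that mentions X gives: node(node(1, 7, 7), node(7, T, T), zero) = node(T, R, zero).
Decompose node/3: 1 = 1,  7 = 7,  X1 = node(7, 7, 1).
Delete trivial equation 1 = 1.
Delete trivial equation 7 = 7.
Bind X1 := node(7, 7, 1); no other remaining equation mentions X1.
Delete trivial equation node(zero, zero, 7) = node(zero, zero, 7).
Decompose node/3: s(Y1) = s(node(s(7), s(zero), X2)),  node(5, 5, zero) = node(5, 5, zero),  X2 = s(7).
Decompose s/1: Y1 = node(s(7), s(zero), X2).
Bind Y1 := node(s(7), s(zero), X2); no other remaining equation mentions Y1.
Delete trivial equation node(5, 5, zero) = node(5, 5, zero).
Bind X2 := s(7); no other remaining equation mentions X2. Substituting into the earlier binding gives Y1 := node(s(7), s(zero), s(7)).
Decompose node/3: node(1, 7, 7) = T,  node(7, T, T) = R,  zero = zero.
Bind T := node(1, 7, 7); substituting into the one remaining equation that mentions T gives: node(7, node(1, 7, 7), node(1, 7, 7)) = R.
Bind R := node(7, node(1, 7, 7), node(1, 7, 7)); no other remaining equation mentions R.
Delete trivial equation zero = zero.
Decompose s/1: node(Q, 1, s(5)) = node(node(5, 7, 5), 1, s(5)).
Decompose node/3: Q = node(5, 7, 5),  1 = 1,  s(5) = s(5).
Bind Q := node(5, 7, 5); no other remaining equation mentions Q.
Delete trivial equation 1 = 1.
Delete trivial equation s(5) = s(5).
MGU = { X -> 7, X1 -> node(7, 7, 1), Y1 -> node(s(7), s(zero), s(7)), X2 -> s(7), T -> node(1, 7, 7), R -> node(7, node(1, 7, 7), node(1, 7, 7)), Q -> node(5, 7, 5) }, so R -> node(7, node(1, 7, 7), node(1, 7, 7)).

node(7, node(1, 7, 7), node(1, 7, 7))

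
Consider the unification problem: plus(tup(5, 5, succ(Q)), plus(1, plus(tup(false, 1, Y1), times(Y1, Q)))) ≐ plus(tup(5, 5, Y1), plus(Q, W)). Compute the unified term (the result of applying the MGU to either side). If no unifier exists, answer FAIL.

Decompose plus/2: tup(5, 5, succ(Q)) ≐ tup(5, 5, Y1),  plus(1, plus(tup(false, 1, Y1), times(Y1, Q))) ≐ plus(Q, W).
Decompose tup/3: 5 ≐ 5,  5 ≐ 5,  succ(Q) ≐ Y1.
Delete trivial equation 5 ≐ 5.
Delete trivial equation 5 ≐ 5.
Bind Y1 := succ(Q); substituting into the remaining equation gives: plus(1, plus(tup(false, 1, succ(Q)), times(succ(Q), Q))) ≐ plus(Q, W).
Decompose plus/2: 1 ≐ Q,  plus(tup(false, 1, succ(Q)), times(succ(Q), Q)) ≐ W.
Bind Q := 1; substituting into the remaining equation gives: plus(tup(false, 1, succ(1)), times(succ(1), 1)) ≐ W. Substituting into the earlier binding gives Y1 := succ(1).
Bind W := plus(tup(false, 1, succ(1)), times(succ(1), 1)).
Applying the MGU to either side gives plus(tup(5, 5, succ(1)), plus(1, plus(tup(false, 1, succ(1)), times(succ(1), 1)))).

plus(tup(5, 5, succ(1)), plus(1, plus(tup(false, 1, succ(1)), times(succ(1), 1))))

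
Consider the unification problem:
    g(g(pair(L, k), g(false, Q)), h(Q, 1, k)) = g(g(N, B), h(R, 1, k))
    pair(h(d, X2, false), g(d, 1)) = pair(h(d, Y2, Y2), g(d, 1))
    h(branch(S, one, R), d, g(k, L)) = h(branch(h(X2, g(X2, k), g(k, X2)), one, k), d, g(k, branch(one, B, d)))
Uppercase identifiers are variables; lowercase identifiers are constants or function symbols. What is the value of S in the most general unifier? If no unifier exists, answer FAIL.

Decompose g/2: g(pair(L, k), g(false, Q)) = g(N, B),  h(Q, 1, k) = h(R, 1, k).
Decompose g/2: pair(L, k) = N,  g(false, Q) = B.
Bind N := pair(L, k); no other remaining equation mentions N.
Bind B := g(false, Q); substituting into the one remaining equation that mentions B gives: h(branch(S, one, R), d, g(k, L)) = h(branch(h(X2, g(X2, k), g(k, X2)), one, k), d, g(k, branch(one, g(false, Q), d))).
Decompose h/3: Q = R,  1 = 1,  k = k.
Bind Q := R; substituting into the one remaining equation that mentions Q gives: h(branch(S, one, R), d, g(k, L)) = h(branch(h(X2, g(X2, k), g(k, X2)), one, k), d, g(k, branch(one, g(false, R), d))). Substituting into the earlier binding gives B := g(false, R).
Delete trivial equation 1 = 1.
Delete trivial equation k = k.
Decompose pair/2: h(d, X2, false) = h(d, Y2, Y2),  g(d, 1) = g(d, 1).
Decompose h/3: d = d,  X2 = Y2,  false = Y2.
Delete trivial equation d = d.
Bind X2 := Y2; substituting into the one remaining equation that mentions X2 gives: h(branch(S, one, R), d, g(k, L)) = h(branch(h(Y2, g(Y2, k), g(k, Y2)), one, k), d, g(k, branch(one, g(false, R), d))).
Bind Y2 := false; substituting into the one remaining equation that mentions Y2 gives: h(branch(S, one, R), d, g(k, L)) = h(branch(h(false, g(false, k), g(k, false)), one, k), d, g(k, branch(one, g(false, R), d))). Substituting into the earlier binding gives X2 := false.
Delete trivial equation g(d, 1) = g(d, 1).
Decompose h/3: branch(S, one, R) = branch(h(false, g(false, k), g(k, false)), one, k),  d = d,  g(k, L) = g(k, branch(one, g(false, R), d)).
Decompose branch/3: S = h(false, g(false, k), g(k, false)),  one = one,  R = k.
Bind S := h(false, g(false, k), g(k, false)); no other remaining equation mentions S.
Delete trivial equation one = one.
Bind R := k; substituting into the one remaining equation that mentions R gives: g(k, L) = g(k, branch(one, g(false, k), d)). Substituting into the earlier bindings gives B := g(false, k), Q := k.
Delete trivial equation d = d.
Decompose g/2: k = k,  L = branch(one, g(false, k), d).
Delete trivial equation k = k.
Bind L := branch(one, g(false, k), d). Substituting into the earlier binding gives N := pair(branch(one, g(false, k), d), k).
MGU = { N := pair(branch(one, g(false, k), d), k), B := g(false, k), Q := k, X2 := false, Y2 := false, S := h(false, g(false, k), g(k, false)), R := k, L := branch(one, g(false, k), d) }, so S := h(false, g(false, k), g(k, false)).

h(false, g(false, k), g(k, false))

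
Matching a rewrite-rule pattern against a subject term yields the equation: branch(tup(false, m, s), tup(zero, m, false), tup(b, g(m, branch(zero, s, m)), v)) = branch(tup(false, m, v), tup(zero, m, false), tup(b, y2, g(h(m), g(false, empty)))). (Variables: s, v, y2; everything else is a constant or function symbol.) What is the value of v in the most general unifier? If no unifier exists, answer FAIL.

g(h(m), g(false, empty))

Decompose branch/3: tup(false, m, s) = tup(false, m, v),  tup(zero, m, false) = tup(zero, m, false),  tup(b, g(m, branch(zero, s, m)), v) = tup(b, y2, g(h(m), g(false, empty))).
Decompose tup/3: false = false,  m = m,  s = v.
Delete trivial equation false = false.
Delete trivial equation m = m.
Bind s := v; substituting into the one remaining equation that mentions s gives: tup(b, g(m, branch(zero, v, m)), v) = tup(b, y2, g(h(m), g(false, empty))).
Delete trivial equation tup(zero, m, false) = tup(zero, m, false).
Decompose tup/3: b = b,  g(m, branch(zero, v, m)) = y2,  v = g(h(m), g(false, empty)).
Delete trivial equation b = b.
Bind y2 := g(m, branch(zero, v, m)); no other remaining equation mentions y2.
Bind v := g(h(m), g(false, empty)). Substituting into the earlier bindings gives s := g(h(m), g(false, empty)), y2 := g(m, branch(zero, g(h(m), g(false, empty)), m)).
MGU = { s -> g(h(m), g(false, empty)), y2 -> g(m, branch(zero, g(h(m), g(false, empty)), m)), v -> g(h(m), g(false, empty)) }, so v -> g(h(m), g(false, empty)).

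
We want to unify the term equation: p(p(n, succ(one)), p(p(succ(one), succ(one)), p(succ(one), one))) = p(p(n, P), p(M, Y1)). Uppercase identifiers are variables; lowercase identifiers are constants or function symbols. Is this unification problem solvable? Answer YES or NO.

YES

Decompose p/2: p(n, succ(one)) = p(n, P),  p(p(succ(one), succ(one)), p(succ(one), one)) = p(M, Y1).
Decompose p/2: n = n,  succ(one) = P.
Delete trivial equation n = n.
Bind P := succ(one); no other remaining equation mentions P.
Decompose p/2: p(succ(one), succ(one)) = M,  p(succ(one), one) = Y1.
Bind M := p(succ(one), succ(one)); no other remaining equation mentions M.
Bind Y1 := p(succ(one), one).
No equations remain and no clash or occurs-check failure arose, so a unifier exists.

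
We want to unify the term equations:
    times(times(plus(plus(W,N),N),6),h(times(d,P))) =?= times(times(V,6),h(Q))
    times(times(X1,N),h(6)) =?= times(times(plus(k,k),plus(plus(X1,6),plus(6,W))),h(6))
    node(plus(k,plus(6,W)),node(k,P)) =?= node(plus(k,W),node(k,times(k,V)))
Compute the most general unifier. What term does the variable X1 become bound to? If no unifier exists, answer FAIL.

FAIL

Decompose times/2: times(plus(plus(W,N),N),6) =?= times(V,6),  h(times(d,P)) =?= h(Q).
Decompose times/2: plus(plus(W,N),N) =?= V,  6 =?= 6.
Bind V := plus(plus(W,N),N); substituting into the one remaining equation that mentions V gives: node(plus(k,plus(6,W)),node(k,P)) =?= node(plus(k,W),node(k,times(k,plus(plus(W,N),N)))).
Delete trivial equation 6 =?= 6.
Decompose h/1: times(d,P) =?= Q.
Bind Q := times(d,P); no other remaining equation mentions Q.
Decompose times/2: times(X1,N) =?= times(plus(k,k),plus(plus(X1,6),plus(6,W))),  h(6) =?= h(6).
Decompose times/2: X1 =?= plus(k,k),  N =?= plus(plus(X1,6),plus(6,W)).
Bind X1 := plus(k,k); substituting into the one remaining equation that mentions X1 gives: N =?= plus(plus(plus(k,k),6),plus(6,W)).
Bind N := plus(plus(plus(k,k),6),plus(6,W)); substituting into the one remaining equation that mentions N gives: node(plus(k,plus(6,W)),node(k,P)) =?= node(plus(k,W),node(k,times(k,plus(plus(W,plus(plus(plus(k,k),6),plus(6,W))),plus(plus(plus(k,k),6),plus(6,W)))))). Substituting into the earlier binding gives V := plus(plus(W,plus(plus(plus(k,k),6),plus(6,W))),plus(plus(plus(k,k),6),plus(6,W))).
Delete trivial equation h(6) =?= h(6).
Decompose node/2: plus(k,plus(6,W)) =?= plus(k,W),  node(k,P) =?= node(k,times(k,plus(plus(W,plus(plus(plus(k,k),6),plus(6,W))),plus(plus(plus(k,k),6),plus(6,W))))).
Decompose plus/2: k =?= k,  plus(6,W) =?= W.
Delete trivial equation k =?= k.
Occurs check fails: W occurs in plus(6,W); the equation W =?= plus(6,W) has no finite solution.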